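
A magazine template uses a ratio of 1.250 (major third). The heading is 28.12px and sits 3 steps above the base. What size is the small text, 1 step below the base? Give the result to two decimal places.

The gap is -1 − (3) = -4 steps, so the factor is 1.250^-4.
28.12 ÷ 1.250⁴ = 28.12 ÷ 2.44141 ≈ 11.518

11.52px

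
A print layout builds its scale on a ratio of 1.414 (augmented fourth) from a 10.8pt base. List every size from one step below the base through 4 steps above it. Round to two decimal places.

7.64pt, 10.80pt, 15.27pt, 21.59pt, 30.53pt, 43.17pt

Step -1: 10.8 ÷ 1.414 = 7.64
Step 0: 10.8pt
Step 1: 10.8 × 1.414 = 15.27
Step 2: 10.8 × 1.414² = 21.59
Step 3: 10.8 × 1.414³ = 30.53
Step 4: 10.8 × 1.414⁴ = 43.17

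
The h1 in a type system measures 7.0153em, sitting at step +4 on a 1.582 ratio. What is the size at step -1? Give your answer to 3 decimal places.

The gap is -1 − (4) = -5 steps, so the factor is 1.582^-5.
7.0153 ÷ 1.582⁵ = 7.0153 ÷ 9.90906 ≈ 0.708

0.708em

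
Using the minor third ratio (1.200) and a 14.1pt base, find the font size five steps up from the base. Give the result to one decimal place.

14.1 × 1.200⁵ = 14.1 × 2.48832 ≈ 35.09

35.1pt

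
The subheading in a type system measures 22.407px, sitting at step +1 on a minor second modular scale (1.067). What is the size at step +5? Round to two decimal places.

29.04px

22.407 × 1.067⁴ = 22.407 × 1.29616 ≈ 29.043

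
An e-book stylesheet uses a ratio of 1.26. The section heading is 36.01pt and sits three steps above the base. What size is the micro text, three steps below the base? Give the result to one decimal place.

9.0pt

The gap is -3 − (3) = -6 steps, so the factor is 1.26^-6.
36.01 ÷ 1.26⁶ = 36.01 ÷ 4.00150 ≈ 8.999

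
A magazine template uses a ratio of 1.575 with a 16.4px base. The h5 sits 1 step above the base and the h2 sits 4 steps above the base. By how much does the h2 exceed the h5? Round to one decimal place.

75.1px

Step 1: 16.4 × 1.575 = 25.830px
Step 4: 16.4 × 1.575⁴ = 100.917px
Difference: 100.917 − 25.830 = 75.087px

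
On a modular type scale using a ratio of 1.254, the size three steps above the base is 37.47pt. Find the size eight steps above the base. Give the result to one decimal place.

116.2pt

The gap is 8 − (3) = 5 steps, so the factor is 1.254^5.
37.47 × 1.254⁵ = 37.47 × 3.10090 ≈ 116.191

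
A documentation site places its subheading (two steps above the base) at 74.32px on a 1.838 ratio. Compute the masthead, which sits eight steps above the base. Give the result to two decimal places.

The gap is 8 − (2) = 6 steps, so the factor is 1.838^6.
74.32 × 1.838⁶ = 74.32 × 38.55432 ≈ 2865.357

2865.36px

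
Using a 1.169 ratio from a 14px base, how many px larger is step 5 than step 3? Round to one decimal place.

8.2px

Step 3: 14.0 × 1.169³ = 22.365px
Step 5: 14.0 × 1.169⁵ = 30.563px
Difference: 30.563 − 22.365 = 8.198px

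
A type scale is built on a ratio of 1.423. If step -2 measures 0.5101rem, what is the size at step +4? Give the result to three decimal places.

4.235rem

0.5101 × 1.423⁶ = 0.5101 × 8.30289 ≈ 4.235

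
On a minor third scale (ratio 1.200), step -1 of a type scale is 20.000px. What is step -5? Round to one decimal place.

20.000 ÷ 1.200⁴ = 20.000 ÷ 2.07360 ≈ 9.645

9.6px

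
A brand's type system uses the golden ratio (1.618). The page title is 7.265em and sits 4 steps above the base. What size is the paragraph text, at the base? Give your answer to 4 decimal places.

1.0600em

Moving from step +4 to step +0 is 4 steps down, so divide by r⁴.
7.265 ÷ 1.618⁴ = 7.265 ÷ 6.85353 ≈ 1.0600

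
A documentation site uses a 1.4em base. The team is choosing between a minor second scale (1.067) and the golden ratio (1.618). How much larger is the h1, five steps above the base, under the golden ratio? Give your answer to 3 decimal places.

13.588em

Minor second: 1.4 × 1.067⁵ = 1.93620em
Golden ratio: 1.4 × 1.618⁵ = 15.52461em
Difference: 15.52461 − 1.93620 = 13.58841em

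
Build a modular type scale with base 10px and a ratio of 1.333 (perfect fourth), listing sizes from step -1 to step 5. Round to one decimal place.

Step -1: 10.0 ÷ 1.333 = 7.5
Step 0: 10px
Step 1: 10.0 × 1.333 = 13.3
Step 2: 10.0 × 1.333² = 17.8
Step 3: 10.0 × 1.333³ = 23.7
Step 4: 10.0 × 1.333⁴ = 31.6
Step 5: 10.0 × 1.333⁵ = 42.1

7.5px, 10.0px, 13.3px, 17.8px, 23.7px, 31.6px, 42.1px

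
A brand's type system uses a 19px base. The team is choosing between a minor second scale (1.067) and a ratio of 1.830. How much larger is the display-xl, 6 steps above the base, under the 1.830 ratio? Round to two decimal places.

Minor second: 19.0 × 1.067⁶ = 28.0376px
At 1.830: 19.0 × 1.830⁶ = 713.6087px
Difference: 713.6087 − 28.0376 = 685.5711px

685.57px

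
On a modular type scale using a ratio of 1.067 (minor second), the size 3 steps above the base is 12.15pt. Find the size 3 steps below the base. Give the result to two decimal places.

8.23pt

Moving from step +3 to step -3 is 6 steps down, so divide by r⁶.
12.15 ÷ 1.067⁶ = 12.15 ÷ 1.47566 ≈ 8.234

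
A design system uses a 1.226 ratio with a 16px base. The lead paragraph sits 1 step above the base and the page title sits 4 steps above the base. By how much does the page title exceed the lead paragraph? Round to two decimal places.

Step 1: 16.0 × 1.226 = 19.6160px
Step 4: 16.0 × 1.226⁴ = 36.1478px
Difference: 36.1478 − 19.6160 = 16.5318px

16.53px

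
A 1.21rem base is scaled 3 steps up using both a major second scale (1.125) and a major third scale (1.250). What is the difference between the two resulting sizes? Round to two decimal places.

0.64rem

Major second: 1.21 × 1.125³ = 1.7228rem
Major third: 1.21 × 1.250³ = 2.3633rem
Difference: 2.3633 − 1.7228 = 0.6405rem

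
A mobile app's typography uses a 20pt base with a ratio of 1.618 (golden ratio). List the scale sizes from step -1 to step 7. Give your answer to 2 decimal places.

Step -1: 20.0 ÷ 1.618 = 12.36
Step 0: 20pt
Step 1: 20.0 × 1.618 = 32.36
Step 2: 20.0 × 1.618² = 52.36
Step 3: 20.0 × 1.618³ = 84.72
Step 4: 20.0 × 1.618⁴ = 137.07
Step 5: 20.0 × 1.618⁵ = 221.78
Step 6: 20.0 × 1.618⁶ = 358.84
Step 7: 20.0 × 1.618⁷ = 580.60

12.36pt, 20.00pt, 32.36pt, 52.36pt, 84.72pt, 137.07pt, 221.78pt, 358.84pt, 580.60pt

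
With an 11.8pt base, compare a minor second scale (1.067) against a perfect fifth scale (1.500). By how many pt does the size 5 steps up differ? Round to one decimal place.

73.3pt

Minor second: 11.8 × 1.067⁵ = 16.319pt
Perfect fifth: 11.8 × 1.500⁵ = 89.606pt
Difference: 89.606 − 16.319 = 73.287pt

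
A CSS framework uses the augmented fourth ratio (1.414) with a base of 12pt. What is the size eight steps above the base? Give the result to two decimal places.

12.0 × 1.414⁸ = 12.0 × 15.98068 ≈ 191.77

191.77pt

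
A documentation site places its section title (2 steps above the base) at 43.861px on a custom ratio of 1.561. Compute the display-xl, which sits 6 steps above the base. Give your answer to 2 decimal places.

43.861 × 1.561⁴ = 43.861 × 5.93761 ≈ 260.429

260.43px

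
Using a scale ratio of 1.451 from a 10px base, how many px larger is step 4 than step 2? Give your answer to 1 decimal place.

Step 2: 10.0 × 1.451² = 21.054px
Step 4: 10.0 × 1.451⁴ = 44.327px
Difference: 44.327 − 21.054 = 23.273px

23.3px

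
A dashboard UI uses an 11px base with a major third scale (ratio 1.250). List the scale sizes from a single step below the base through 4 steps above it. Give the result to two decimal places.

8.80px, 11.00px, 13.75px, 17.19px, 21.48px, 26.86px

Step -1: 11.0 ÷ 1.250 = 8.80
Step 0: 11px
Step 1: 11.0 × 1.250 = 13.75
Step 2: 11.0 × 1.250² = 17.19
Step 3: 11.0 × 1.250³ = 21.48
Step 4: 11.0 × 1.250⁴ = 26.86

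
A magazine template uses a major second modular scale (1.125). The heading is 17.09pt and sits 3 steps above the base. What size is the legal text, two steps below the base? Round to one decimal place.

The gap is -2 − (3) = -5 steps, so the factor is 1.125^-5.
17.09 ÷ 1.125⁵ = 17.09 ÷ 1.80203 ≈ 9.484

9.5pt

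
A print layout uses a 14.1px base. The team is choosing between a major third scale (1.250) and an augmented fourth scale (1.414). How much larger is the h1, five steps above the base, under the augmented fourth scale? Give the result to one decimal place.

36.7px

Major third: 14.1 × 1.250⁵ = 43.030px
Augmented fourth: 14.1 × 1.414⁵ = 79.701px
Difference: 79.701 − 43.030 = 36.671px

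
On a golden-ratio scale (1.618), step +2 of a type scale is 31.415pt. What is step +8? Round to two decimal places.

563.65pt

The gap is 8 − (2) = 6 steps, so the factor is 1.618^6.
31.415 × 1.618⁶ = 31.415 × 17.94201 ≈ 563.648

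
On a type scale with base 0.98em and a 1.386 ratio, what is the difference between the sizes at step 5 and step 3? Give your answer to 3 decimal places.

Step 3: 0.98 × 1.386³ = 2.60925em
Step 5: 0.98 × 1.386⁵ = 5.01236em
Difference: 5.01236 − 2.60925 = 2.40311em

2.403em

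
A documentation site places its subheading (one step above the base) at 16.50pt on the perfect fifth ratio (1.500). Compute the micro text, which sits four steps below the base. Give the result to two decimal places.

2.17pt

The gap is -4 − (1) = -5 steps, so the factor is 1.500^-5.
16.50 ÷ 1.500⁵ = 16.50 ÷ 7.59375 ≈ 2.173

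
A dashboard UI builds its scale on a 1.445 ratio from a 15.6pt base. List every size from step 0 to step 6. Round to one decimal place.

15.6pt, 22.5pt, 32.6pt, 47.1pt, 68.0pt, 98.3pt, 142.0pt

Step 0: 15.6pt
Step 1: 15.6 × 1.445 = 22.5
Step 2: 15.6 × 1.445² = 32.6
Step 3: 15.6 × 1.445³ = 47.1
Step 4: 15.6 × 1.445⁴ = 68.0
Step 5: 15.6 × 1.445⁵ = 98.3
Step 6: 15.6 × 1.445⁶ = 142.0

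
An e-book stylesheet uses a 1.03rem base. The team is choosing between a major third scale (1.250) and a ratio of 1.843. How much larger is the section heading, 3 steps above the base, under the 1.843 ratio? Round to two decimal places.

4.44rem

Major third: 1.03 × 1.250³ = 2.0117rem
At 1.843: 1.03 × 1.843³ = 6.4478rem
Difference: 6.4478 − 2.0117 = 4.4361rem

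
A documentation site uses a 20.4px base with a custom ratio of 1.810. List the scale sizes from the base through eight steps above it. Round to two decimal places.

Step 0: 20.4px
Step 1: 20.4 × 1.810 = 36.92
Step 2: 20.4 × 1.810² = 66.83
Step 3: 20.4 × 1.810³ = 120.97
Step 4: 20.4 × 1.810⁴ = 218.95
Step 5: 20.4 × 1.810⁵ = 396.30
Step 6: 20.4 × 1.810⁶ = 717.30
Step 7: 20.4 × 1.810⁷ = 1298.32
Step 8: 20.4 × 1.810⁸ = 2349.95

20.40px, 36.92px, 66.83px, 120.97px, 218.95px, 396.30px, 717.30px, 1298.32px, 2349.95px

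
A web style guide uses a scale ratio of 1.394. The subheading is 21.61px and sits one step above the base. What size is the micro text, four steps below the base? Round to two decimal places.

21.61 ÷ 1.394⁵ = 21.61 ÷ 5.26398 ≈ 4.105

4.11px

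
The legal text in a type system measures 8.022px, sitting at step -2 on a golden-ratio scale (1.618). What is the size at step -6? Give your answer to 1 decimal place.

1.2px

8.022 ÷ 1.618⁴ = 8.022 ÷ 6.85353 ≈ 1.170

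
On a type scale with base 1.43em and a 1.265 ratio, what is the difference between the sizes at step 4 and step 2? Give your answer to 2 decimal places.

1.37em

Step 2: 1.43 × 1.265² = 2.2883em
Step 4: 1.43 × 1.265⁴ = 3.6618em
Difference: 3.6618 − 2.2883 = 1.3735em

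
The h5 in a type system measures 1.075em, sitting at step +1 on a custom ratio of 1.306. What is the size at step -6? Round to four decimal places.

0.1659em

1.075 ÷ 1.306⁷ = 1.075 ÷ 6.48041 ≈ 0.1659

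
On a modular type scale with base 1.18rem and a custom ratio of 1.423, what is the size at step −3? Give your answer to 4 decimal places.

1.18 ÷ 1.423³ = 1.18 ÷ 2.88147 ≈ 0.4095

0.4095rem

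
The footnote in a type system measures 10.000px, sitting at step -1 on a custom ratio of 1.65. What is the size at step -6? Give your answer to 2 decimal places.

The gap is -6 − (-1) = -5 steps, so the factor is 1.65^-5.
10.000 ÷ 1.65⁵ = 10.000 ÷ 12.22981 ≈ 0.818

0.82px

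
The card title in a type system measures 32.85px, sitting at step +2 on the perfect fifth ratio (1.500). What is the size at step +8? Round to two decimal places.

The gap is 8 − (2) = 6 steps, so the factor is 1.500^6.
32.85 × 1.500⁶ = 32.85 × 11.39062 ≈ 374.182

374.18px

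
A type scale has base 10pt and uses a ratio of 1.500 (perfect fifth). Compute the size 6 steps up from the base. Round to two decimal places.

113.91pt

10.0 × 1.500⁶ = 10.0 × 11.39062 ≈ 113.91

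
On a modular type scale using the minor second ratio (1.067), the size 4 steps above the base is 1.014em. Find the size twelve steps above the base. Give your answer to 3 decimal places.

1.014 × 1.067⁸ = 1.014 × 1.68002 ≈ 1.704

1.704em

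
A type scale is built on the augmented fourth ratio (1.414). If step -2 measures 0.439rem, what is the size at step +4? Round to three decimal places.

3.509rem

0.439 × 1.414⁶ = 0.439 × 7.99275 ≈ 3.509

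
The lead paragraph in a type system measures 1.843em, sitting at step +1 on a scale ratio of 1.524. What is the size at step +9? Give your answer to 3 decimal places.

53.630em

Moving from step +1 to step +9 is 8 steps up, so multiply by r⁸.
1.843 × 1.524⁸ = 1.843 × 29.09911 ≈ 53.630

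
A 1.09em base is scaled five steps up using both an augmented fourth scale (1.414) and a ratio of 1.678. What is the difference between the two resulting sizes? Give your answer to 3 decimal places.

8.339em

Augmented fourth: 1.09 × 1.414⁵ = 6.16132em
At 1.678: 1.09 × 1.678⁵ = 14.50061em
Difference: 14.50061 − 6.16132 = 8.33929em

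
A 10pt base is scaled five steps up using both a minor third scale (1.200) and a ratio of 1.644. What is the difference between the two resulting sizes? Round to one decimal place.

Minor third: 10.0 × 1.200⁵ = 24.883pt
At 1.644: 10.0 × 1.644⁵ = 120.091pt
Difference: 120.091 − 24.883 = 95.208pt

95.2pt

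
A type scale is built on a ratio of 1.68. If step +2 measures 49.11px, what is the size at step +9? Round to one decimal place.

The gap is 9 − (2) = 7 steps, so the factor is 1.68^7.
49.11 × 1.68⁷ = 49.11 × 37.77156 ≈ 1854.962

1855.0px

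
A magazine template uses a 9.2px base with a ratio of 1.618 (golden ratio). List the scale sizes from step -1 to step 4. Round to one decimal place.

Step -1: 9.2 ÷ 1.618 = 5.7
Step 0: 9.2px
Step 1: 9.2 × 1.618 = 14.9
Step 2: 9.2 × 1.618² = 24.1
Step 3: 9.2 × 1.618³ = 39.0
Step 4: 9.2 × 1.618⁴ = 63.1

5.7px, 9.2px, 14.9px, 24.1px, 39.0px, 63.1px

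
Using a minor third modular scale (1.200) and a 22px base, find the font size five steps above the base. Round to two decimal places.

54.74px

22.0 × 1.200⁵ = 22.0 × 2.48832 ≈ 54.74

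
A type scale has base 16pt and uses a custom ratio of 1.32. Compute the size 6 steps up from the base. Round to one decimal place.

84.6pt

16.0 × 1.32⁶ = 16.0 × 5.28985 ≈ 84.64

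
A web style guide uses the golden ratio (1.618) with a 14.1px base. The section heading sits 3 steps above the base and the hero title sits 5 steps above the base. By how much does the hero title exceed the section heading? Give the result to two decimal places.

Step 3: 14.1 × 1.618³ = 59.7248px
Step 5: 14.1 × 1.618⁵ = 156.3550px
Difference: 156.3550 − 59.7248 = 96.6302px

96.63px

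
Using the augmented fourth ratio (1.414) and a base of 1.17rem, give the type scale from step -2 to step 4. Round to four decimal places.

0.5852rem, 0.8274rem, 1.1700rem, 1.6544rem, 2.3393rem, 3.3078rem, 4.6772rem

Step -2: 1.17 ÷ 1.414² = 0.5852
Step -1: 1.17 ÷ 1.414 = 0.8274
Step 0: 1.17rem
Step 1: 1.17 × 1.414 = 1.6544
Step 2: 1.17 × 1.414² = 2.3393
Step 3: 1.17 × 1.414³ = 3.3078
Step 4: 1.17 × 1.414⁴ = 4.6772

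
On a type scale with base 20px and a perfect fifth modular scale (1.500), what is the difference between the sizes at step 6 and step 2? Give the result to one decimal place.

Step 2: 20.0 × 1.500² = 45.000px
Step 6: 20.0 × 1.500⁶ = 227.812px
Difference: 227.812 − 45.000 = 182.812px

182.8px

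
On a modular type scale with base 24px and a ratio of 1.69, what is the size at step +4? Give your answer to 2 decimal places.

195.78px

24.0 × 1.69⁴ = 24.0 × 8.15731 ≈ 195.78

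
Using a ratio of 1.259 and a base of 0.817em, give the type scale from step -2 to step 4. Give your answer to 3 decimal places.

Step -2: 0.817 ÷ 1.259² = 0.515
Step -1: 0.817 ÷ 1.259 = 0.649
Step 0: 0.817em
Step 1: 0.817 × 1.259 = 1.029
Step 2: 0.817 × 1.259² = 1.295
Step 3: 0.817 × 1.259³ = 1.630
Step 4: 0.817 × 1.259⁴ = 2.053

0.515em, 0.649em, 0.817em, 1.029em, 1.295em, 1.630em, 2.053em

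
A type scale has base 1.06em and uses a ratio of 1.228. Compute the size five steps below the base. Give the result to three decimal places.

0.380em

1.06 ÷ 1.228⁵ = 1.06 ÷ 2.79249 ≈ 0.380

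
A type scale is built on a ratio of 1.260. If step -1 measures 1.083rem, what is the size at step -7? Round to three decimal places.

0.271rem

The gap is -7 − (-1) = -6 steps, so the factor is 1.260^-6.
1.083 ÷ 1.260⁶ = 1.083 ÷ 4.00150 ≈ 0.271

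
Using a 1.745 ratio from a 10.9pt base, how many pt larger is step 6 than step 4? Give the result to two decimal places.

206.68pt

Step 4: 10.9 × 1.745⁴ = 101.0667pt
Step 6: 10.9 × 1.745⁶ = 307.7507pt
Difference: 307.7507 − 101.0667 = 206.6840pt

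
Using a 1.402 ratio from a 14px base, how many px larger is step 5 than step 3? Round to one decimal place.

Step 3: 14.0 × 1.402³ = 38.581px
Step 5: 14.0 × 1.402⁵ = 75.835px
Difference: 75.835 − 38.581 = 37.254px

37.3px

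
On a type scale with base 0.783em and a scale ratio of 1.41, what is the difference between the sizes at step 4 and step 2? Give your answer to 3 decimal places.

Step 2: 0.783 × 1.41² = 1.55668em
Step 4: 0.783 × 1.41⁴ = 3.09484em
Difference: 3.09484 − 1.55668 = 1.53816em

1.538em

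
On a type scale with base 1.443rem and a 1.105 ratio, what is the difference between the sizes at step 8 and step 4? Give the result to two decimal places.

1.06rem

Step 4: 1.443 × 1.105⁴ = 2.1514rem
Step 8: 1.443 × 1.105⁸ = 3.2075rem
Difference: 3.2075 − 2.1514 = 1.0561rem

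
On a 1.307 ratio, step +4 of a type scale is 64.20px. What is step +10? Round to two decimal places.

64.20 × 1.307⁶ = 64.20 × 4.98487 ≈ 320.028

320.03px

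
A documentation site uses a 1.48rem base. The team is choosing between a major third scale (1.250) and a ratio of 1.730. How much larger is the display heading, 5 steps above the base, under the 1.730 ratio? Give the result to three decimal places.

18.418rem

Major third: 1.48 × 1.250⁵ = 4.51660rem
At 1.730: 1.48 × 1.730⁵ = 22.93466rem
Difference: 22.93466 − 4.51660 = 18.41806rem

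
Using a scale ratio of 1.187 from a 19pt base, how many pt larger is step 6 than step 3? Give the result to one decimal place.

21.4pt

Step 3: 19.0 × 1.187³ = 31.776pt
Step 6: 19.0 × 1.187⁶ = 53.144pt
Difference: 53.144 − 31.776 = 21.368pt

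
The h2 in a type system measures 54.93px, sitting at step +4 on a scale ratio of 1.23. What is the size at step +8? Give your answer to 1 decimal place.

The gap is 8 − (4) = 4 steps, so the factor is 1.23^4.
54.93 × 1.23⁴ = 54.93 × 2.28887 ≈ 125.727

125.7px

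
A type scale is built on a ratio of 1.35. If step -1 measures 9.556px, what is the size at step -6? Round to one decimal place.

The gap is -6 − (-1) = -5 steps, so the factor is 1.35^-5.
9.556 ÷ 1.35⁵ = 9.556 ÷ 4.48403 ≈ 2.131

2.1px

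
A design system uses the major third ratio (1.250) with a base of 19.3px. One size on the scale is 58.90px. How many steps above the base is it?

5

1.250ⁿ = 58.90 / 19.3 = 3.0518
n = ln(3.0518) / ln(1.250) = 1.1157 / 0.2231 ≈ 5.00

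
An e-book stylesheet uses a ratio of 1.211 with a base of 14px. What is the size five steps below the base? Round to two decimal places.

Every step multiplies by the scale ratio.
14.0 ÷ 1.211⁵ = 14.0 ÷ 2.60448 ≈ 5.38

5.38px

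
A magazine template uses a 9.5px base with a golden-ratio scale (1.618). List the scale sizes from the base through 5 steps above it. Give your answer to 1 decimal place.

9.5px, 15.4px, 24.9px, 40.2px, 65.1px, 105.3px

Step 0: 9.5px
Step 1: 9.5 × 1.618 = 15.4
Step 2: 9.5 × 1.618² = 24.9
Step 3: 9.5 × 1.618³ = 40.2
Step 4: 9.5 × 1.618⁴ = 65.1
Step 5: 9.5 × 1.618⁵ = 105.3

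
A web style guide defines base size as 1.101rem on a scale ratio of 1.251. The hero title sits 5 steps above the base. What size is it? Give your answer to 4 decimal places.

1.101 × 1.251⁵ = 1.101 × 3.06398 ≈ 3.3734

3.3734rem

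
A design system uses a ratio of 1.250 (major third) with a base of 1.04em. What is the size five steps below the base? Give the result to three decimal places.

Every step multiplies by the scale ratio.
1.04 ÷ 1.250⁵ = 1.04 ÷ 3.05176 ≈ 0.341

0.341em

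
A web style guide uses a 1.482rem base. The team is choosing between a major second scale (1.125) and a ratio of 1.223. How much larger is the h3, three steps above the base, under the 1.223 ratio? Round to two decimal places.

Major second: 1.482 × 1.125³ = 2.1101rem
At 1.223: 1.482 × 1.223³ = 2.7110rem
Difference: 2.7110 − 2.1101 = 0.6009rem

0.60rem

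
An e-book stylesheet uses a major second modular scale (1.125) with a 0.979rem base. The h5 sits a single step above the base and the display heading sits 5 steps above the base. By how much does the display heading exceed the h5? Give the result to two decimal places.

0.66rem

Step 1: 0.979 × 1.125 = 1.1014rem
Step 5: 0.979 × 1.125⁵ = 1.7642rem
Difference: 1.7642 − 1.1014 = 0.6628rem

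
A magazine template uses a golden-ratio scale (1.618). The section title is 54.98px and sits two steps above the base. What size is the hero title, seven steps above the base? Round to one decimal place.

609.7px

54.98 × 1.618⁵ = 54.98 × 11.08901 ≈ 609.674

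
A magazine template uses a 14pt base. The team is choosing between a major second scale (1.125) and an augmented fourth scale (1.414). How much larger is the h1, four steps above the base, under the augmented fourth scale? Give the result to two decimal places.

Major second: 14.0 × 1.125⁴ = 22.4253pt
Augmented fourth: 14.0 × 1.414⁴ = 55.9662pt
Difference: 55.9662 − 22.4253 = 33.5409pt

33.54pt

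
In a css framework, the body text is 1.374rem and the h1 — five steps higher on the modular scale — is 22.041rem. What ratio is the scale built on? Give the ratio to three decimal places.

1.742

The ratio satisfies 1.374 × r⁵ = 22.041, so r = (22.041 / 1.374)^(1/5).
r = 16.0415^(1/5) ≈ 1.7420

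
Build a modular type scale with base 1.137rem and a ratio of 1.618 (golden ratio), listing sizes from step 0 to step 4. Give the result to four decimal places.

Step 0: 1.137rem
Step 1: 1.137 × 1.618 = 1.8397
Step 2: 1.137 × 1.618² = 2.9766
Step 3: 1.137 × 1.618³ = 4.8161
Step 4: 1.137 × 1.618⁴ = 7.7925

1.1370rem, 1.8397rem, 2.9766rem, 4.8161rem, 7.7925rem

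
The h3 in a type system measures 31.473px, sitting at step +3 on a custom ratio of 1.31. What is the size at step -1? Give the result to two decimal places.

31.473 ÷ 1.31⁴ = 31.473 ÷ 2.94500 ≈ 10.687

10.69px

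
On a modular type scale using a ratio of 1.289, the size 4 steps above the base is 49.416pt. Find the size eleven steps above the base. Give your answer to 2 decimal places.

292.17pt

The gap is 11 − (4) = 7 steps, so the factor is 1.289^7.
49.416 × 1.289⁷ = 49.416 × 5.91249 ≈ 292.172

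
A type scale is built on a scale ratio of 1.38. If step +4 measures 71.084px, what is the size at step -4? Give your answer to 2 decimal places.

5.40px

71.084 ÷ 1.38⁸ = 71.084 ÷ 13.15324 ≈ 5.404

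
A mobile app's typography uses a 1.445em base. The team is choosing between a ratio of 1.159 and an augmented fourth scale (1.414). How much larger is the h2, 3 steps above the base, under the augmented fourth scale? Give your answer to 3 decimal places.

At 1.159: 1.445 × 1.159³ = 2.24967em
Augmented fourth: 1.445 × 1.414³ = 4.08523em
Difference: 4.08523 − 2.24967 = 1.83556em

1.836em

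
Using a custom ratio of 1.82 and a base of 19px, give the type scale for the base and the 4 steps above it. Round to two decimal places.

Step 0: 19px
Step 1: 19.0 × 1.82 = 34.58
Step 2: 19.0 × 1.82² = 62.94
Step 3: 19.0 × 1.82³ = 114.54
Step 4: 19.0 × 1.82⁴ = 208.47

19.00px, 34.58px, 62.94px, 114.54px, 208.47px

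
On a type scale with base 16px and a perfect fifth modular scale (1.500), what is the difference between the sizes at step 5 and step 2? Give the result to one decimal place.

Step 2: 16.0 × 1.500² = 36.000px
Step 5: 16.0 × 1.500⁵ = 121.500px
Difference: 121.500 − 36.000 = 85.500px

85.5px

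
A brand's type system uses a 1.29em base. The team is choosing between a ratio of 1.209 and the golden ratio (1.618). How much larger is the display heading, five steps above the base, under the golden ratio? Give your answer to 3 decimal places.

At 1.209: 1.29 × 1.209⁵ = 3.33212em
Golden ratio: 1.29 × 1.618⁵ = 14.30482em
Difference: 14.30482 − 3.33212 = 10.97270em

10.973em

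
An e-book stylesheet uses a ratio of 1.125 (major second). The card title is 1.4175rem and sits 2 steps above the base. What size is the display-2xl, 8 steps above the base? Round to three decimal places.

2.874rem

1.4175 × 1.125⁶ = 1.4175 × 2.02729 ≈ 2.874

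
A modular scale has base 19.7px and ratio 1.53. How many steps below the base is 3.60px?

1.53ⁿ = 19.7 / 3.60 = 5.4722
n = ln(5.4722) / ln(1.53) = 1.6997 / 0.4253 ≈ 4.00

4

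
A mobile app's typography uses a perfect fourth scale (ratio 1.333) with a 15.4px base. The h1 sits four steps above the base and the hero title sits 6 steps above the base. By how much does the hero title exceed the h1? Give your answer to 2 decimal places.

37.77px

Step 4: 15.4 × 1.333⁴ = 48.6230px
Step 6: 15.4 × 1.333⁶ = 86.3976px
Difference: 86.3976 − 48.6230 = 37.7746px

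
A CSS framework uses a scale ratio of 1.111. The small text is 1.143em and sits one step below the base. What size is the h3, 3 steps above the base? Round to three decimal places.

1.143 × 1.111⁴ = 1.143 × 1.52355 ≈ 1.741

1.741em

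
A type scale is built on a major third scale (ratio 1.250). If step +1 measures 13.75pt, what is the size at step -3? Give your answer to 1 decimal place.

5.6pt

13.75 ÷ 1.250⁴ = 13.75 ÷ 2.44141 ≈ 5.632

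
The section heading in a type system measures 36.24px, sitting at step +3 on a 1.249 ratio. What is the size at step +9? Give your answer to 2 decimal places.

36.24 × 1.249⁶ = 36.24 × 3.79642 ≈ 137.582

137.58px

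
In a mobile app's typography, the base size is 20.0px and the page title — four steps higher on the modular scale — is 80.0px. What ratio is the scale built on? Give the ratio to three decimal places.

The ratio satisfies 20.0 × r⁴ = 80.0, so r = (80.0 / 20.0)^(1/4).
r = 4.0000^(1/4) ≈ 1.4142

1.414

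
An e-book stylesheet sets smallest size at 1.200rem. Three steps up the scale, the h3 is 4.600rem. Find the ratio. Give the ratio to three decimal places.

r³ = 4.600 / 1.200, so r = (4.600/1.200)^(1/3).
r = 3.8333^(1/3) ≈ 1.5650

1.565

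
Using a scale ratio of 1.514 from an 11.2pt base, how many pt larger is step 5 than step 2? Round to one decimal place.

63.4pt

Step 2: 11.2 × 1.514² = 25.673pt
Step 5: 11.2 × 1.514⁵ = 89.094pt
Difference: 89.094 − 25.673 = 63.421pt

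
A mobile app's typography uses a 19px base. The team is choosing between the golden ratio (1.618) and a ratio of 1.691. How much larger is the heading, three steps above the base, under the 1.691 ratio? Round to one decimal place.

11.4px

Golden ratio: 19.0 × 1.618³ = 80.480px
At 1.691: 19.0 × 1.691³ = 91.872px
Difference: 91.872 − 80.480 = 11.392px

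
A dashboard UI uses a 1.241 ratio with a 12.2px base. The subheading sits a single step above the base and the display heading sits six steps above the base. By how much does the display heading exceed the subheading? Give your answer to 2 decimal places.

29.42px

Step 1: 12.2 × 1.241 = 15.1402px
Step 6: 12.2 × 1.241⁶ = 44.5647px
Difference: 44.5647 − 15.1402 = 29.4245px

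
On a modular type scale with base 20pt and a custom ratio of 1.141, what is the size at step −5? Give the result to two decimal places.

10.34pt

Every step multiplies by the scale ratio.
20.0 ÷ 1.141⁵ = 20.0 ÷ 1.93387 ≈ 10.34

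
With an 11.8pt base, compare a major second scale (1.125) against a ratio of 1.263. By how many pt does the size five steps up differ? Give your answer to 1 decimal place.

16.7pt

Major second: 11.8 × 1.125⁵ = 21.264pt
At 1.263: 11.8 × 1.263⁵ = 37.923pt
Difference: 37.923 − 21.264 = 16.659pt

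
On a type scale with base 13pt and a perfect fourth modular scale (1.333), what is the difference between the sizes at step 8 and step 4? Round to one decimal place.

Step 4: 13.0 × 1.333⁴ = 41.045pt
Step 8: 13.0 × 1.333⁸ = 129.594pt
Difference: 129.594 − 41.045 = 88.549pt

88.5pt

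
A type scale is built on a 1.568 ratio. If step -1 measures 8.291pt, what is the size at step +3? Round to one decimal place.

50.1pt

Moving from step -1 to step +3 is 4 steps up, so multiply by r⁴.
8.291 × 1.568⁴ = 8.291 × 6.04483 ≈ 50.118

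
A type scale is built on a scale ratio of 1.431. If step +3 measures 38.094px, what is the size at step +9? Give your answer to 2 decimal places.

327.11px

38.094 × 1.431⁶ = 38.094 × 8.58693 ≈ 327.110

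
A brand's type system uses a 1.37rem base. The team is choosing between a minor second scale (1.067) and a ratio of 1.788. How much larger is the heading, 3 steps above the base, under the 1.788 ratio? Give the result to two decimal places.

Minor second: 1.37 × 1.067³ = 1.6642rem
At 1.788: 1.37 × 1.788³ = 7.8311rem
Difference: 7.8311 − 1.6642 = 6.1669rem

6.17rem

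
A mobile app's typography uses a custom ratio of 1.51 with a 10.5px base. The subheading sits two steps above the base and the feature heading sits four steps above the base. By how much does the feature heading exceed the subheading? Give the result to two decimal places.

Step 2: 10.5 × 1.51² = 23.9411px
Step 4: 10.5 × 1.51⁴ = 54.5880px
Difference: 54.5880 − 23.9411 = 30.6469px

30.65px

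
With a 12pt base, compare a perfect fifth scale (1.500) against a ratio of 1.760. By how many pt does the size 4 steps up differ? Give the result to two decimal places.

Perfect fifth: 12.0 × 1.500⁴ = 60.7500pt
At 1.760: 12.0 × 1.760⁴ = 115.1415pt
Difference: 115.1415 − 60.7500 = 54.3915pt

54.39pt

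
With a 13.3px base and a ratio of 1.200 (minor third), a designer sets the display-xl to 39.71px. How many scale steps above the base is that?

1.200ⁿ = 39.71 / 13.3 = 2.9857
n = ln(2.9857) / ln(1.200) = 1.0938 / 0.1823 ≈ 6.00

6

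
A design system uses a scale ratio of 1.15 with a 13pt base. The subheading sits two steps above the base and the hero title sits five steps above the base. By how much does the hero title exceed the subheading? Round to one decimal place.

Step 2: 13.0 × 1.15² = 17.192pt
Step 5: 13.0 × 1.15⁵ = 26.148pt
Difference: 26.148 − 17.192 = 8.956pt

9.0pt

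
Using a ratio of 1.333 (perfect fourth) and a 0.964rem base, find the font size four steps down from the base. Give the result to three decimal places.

0.964 ÷ 1.333⁴ = 0.964 ÷ 3.15733 ≈ 0.305

0.305rem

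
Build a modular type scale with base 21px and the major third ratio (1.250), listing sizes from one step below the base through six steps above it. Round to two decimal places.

Step -1: 21.0 ÷ 1.250 = 16.80
Step 0: 21px
Step 1: 21.0 × 1.250 = 26.25
Step 2: 21.0 × 1.250² = 32.81
Step 3: 21.0 × 1.250³ = 41.02
Step 4: 21.0 × 1.250⁴ = 51.27
Step 5: 21.0 × 1.250⁵ = 64.09
Step 6: 21.0 × 1.250⁶ = 80.11

16.80px, 21.00px, 26.25px, 32.81px, 41.02px, 51.27px, 64.09px, 80.11px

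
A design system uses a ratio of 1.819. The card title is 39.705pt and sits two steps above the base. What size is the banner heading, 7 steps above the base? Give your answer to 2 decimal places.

The gap is 7 − (2) = 5 steps, so the factor is 1.819^5.
39.705 × 1.819⁵ = 39.705 × 19.91423 ≈ 790.694

790.69pt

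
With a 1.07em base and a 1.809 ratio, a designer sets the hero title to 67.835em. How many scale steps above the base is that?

7

1.809ⁿ = 67.835 / 1.07 = 63.3972
n = ln(63.3972) / ln(1.809) = 4.1494 / 0.5928 ≈ 7.00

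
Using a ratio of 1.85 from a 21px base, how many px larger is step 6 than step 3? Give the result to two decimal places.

708.91px

Step 3: 21.0 × 1.85³ = 132.9641px
Step 6: 21.0 × 1.85⁶ = 841.8790px
Difference: 841.8790 − 132.9641 = 708.9149px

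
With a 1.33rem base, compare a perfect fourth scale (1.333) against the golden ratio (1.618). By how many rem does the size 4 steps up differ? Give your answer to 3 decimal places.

4.916rem

Perfect fourth: 1.33 × 1.333⁴ = 4.19925rem
Golden ratio: 1.33 × 1.618⁴ = 9.11519rem
Difference: 9.11519 − 4.19925 = 4.91594rem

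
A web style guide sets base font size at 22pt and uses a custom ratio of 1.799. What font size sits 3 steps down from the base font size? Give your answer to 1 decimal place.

Every step multiplies by the scale ratio.
22.0 ÷ 1.799³ = 22.0 ÷ 5.82229 ≈ 3.78

3.8pt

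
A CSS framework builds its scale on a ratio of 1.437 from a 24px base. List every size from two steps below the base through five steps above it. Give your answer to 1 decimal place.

Step -2: 24.0 ÷ 1.437² = 11.6
Step -1: 24.0 ÷ 1.437 = 16.7
Step 0: 24px
Step 1: 24.0 × 1.437 = 34.5
Step 2: 24.0 × 1.437² = 49.6
Step 3: 24.0 × 1.437³ = 71.2
Step 4: 24.0 × 1.437⁴ = 102.3
Step 5: 24.0 × 1.437⁵ = 147.1

11.6px, 16.7px, 24.0px, 34.5px, 49.6px, 71.2px, 102.3px, 147.1px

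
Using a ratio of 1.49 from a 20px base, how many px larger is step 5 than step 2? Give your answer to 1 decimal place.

Step 2: 20.0 × 1.49² = 44.402px
Step 5: 20.0 × 1.49⁵ = 146.880px
Difference: 146.880 − 44.402 = 102.478px

102.5px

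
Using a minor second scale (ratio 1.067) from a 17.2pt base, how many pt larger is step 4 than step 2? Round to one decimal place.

2.7pt

Step 2: 17.2 × 1.067² = 19.582pt
Step 4: 17.2 × 1.067⁴ = 22.294pt
Difference: 22.294 − 19.582 = 2.712pt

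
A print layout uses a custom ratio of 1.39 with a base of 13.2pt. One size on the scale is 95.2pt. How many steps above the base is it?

6

1.39ⁿ = 95.2 / 13.2 = 7.2121
n = ln(7.2121) / ln(1.39) = 1.9758 / 0.3293 ≈ 6.00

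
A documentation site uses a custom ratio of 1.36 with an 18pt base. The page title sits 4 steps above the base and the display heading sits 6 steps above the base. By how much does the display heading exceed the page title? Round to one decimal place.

Step 4: 18.0 × 1.36⁴ = 61.578pt
Step 6: 18.0 × 1.36⁶ = 113.895pt
Difference: 113.895 − 61.578 = 52.317pt

52.3pt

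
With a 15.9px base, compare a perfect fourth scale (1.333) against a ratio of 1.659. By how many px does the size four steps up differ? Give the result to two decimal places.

Perfect fourth: 15.9 × 1.333⁴ = 50.2016px
At 1.659: 15.9 × 1.659⁴ = 120.4433px
Difference: 120.4433 − 50.2016 = 70.2417px

70.24px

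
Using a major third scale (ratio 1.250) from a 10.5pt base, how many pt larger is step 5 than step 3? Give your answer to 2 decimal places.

Step 3: 10.5 × 1.250³ = 20.5078pt
Step 5: 10.5 × 1.250⁵ = 32.0435pt
Difference: 32.0435 − 20.5078 = 11.5357pt

11.54pt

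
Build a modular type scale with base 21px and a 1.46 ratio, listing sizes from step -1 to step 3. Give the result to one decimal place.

Step -1: 21.0 ÷ 1.46 = 14.4
Step 0: 21px
Step 1: 21.0 × 1.46 = 30.7
Step 2: 21.0 × 1.46² = 44.8
Step 3: 21.0 × 1.46³ = 65.4

14.4px, 21.0px, 30.7px, 44.8px, 65.4px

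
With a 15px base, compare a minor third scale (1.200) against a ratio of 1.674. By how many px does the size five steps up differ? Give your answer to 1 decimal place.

159.9px

Minor third: 15.0 × 1.200⁵ = 37.325px
At 1.674: 15.0 × 1.674⁵ = 197.183px
Difference: 197.183 − 37.325 = 159.858px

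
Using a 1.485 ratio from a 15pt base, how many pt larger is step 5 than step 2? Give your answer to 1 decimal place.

Step 2: 15.0 × 1.485² = 33.078pt
Step 5: 15.0 × 1.485⁵ = 108.324pt
Difference: 108.324 − 33.078 = 75.246pt

75.2pt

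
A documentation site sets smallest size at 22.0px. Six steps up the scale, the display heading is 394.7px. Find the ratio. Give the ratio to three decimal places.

The ratio satisfies 22.0 × r⁶ = 394.7, so r = (394.7 / 22.0)^(1/6).
r = 17.9409^(1/6) ≈ 1.6180

1.618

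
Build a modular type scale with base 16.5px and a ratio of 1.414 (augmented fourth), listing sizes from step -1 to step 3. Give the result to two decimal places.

Step -1: 16.5 ÷ 1.414 = 11.67
Step 0: 16.5px
Step 1: 16.5 × 1.414 = 23.33
Step 2: 16.5 × 1.414² = 32.99
Step 3: 16.5 × 1.414³ = 46.65

11.67px, 16.50px, 23.33px, 32.99px, 46.65px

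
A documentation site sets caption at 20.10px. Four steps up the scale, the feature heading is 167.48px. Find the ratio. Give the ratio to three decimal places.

1.699

The ratio satisfies 20.10 × r⁴ = 167.48, so r = (167.48 / 20.10)^(1/4).
r = 8.3323^(1/4) ≈ 1.6990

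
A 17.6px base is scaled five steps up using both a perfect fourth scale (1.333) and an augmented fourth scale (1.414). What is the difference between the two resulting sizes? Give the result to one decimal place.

25.4px

Perfect fourth: 17.6 × 1.333⁵ = 74.074px
Augmented fourth: 17.6 × 1.414⁵ = 99.485px
Difference: 99.485 − 74.074 = 25.411px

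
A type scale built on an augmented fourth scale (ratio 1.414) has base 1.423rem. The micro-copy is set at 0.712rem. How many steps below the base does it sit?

1.414ⁿ = 1.423 / 0.712 = 1.9986
n = ln(1.9986) / ln(1.414) = 0.6924 / 0.3464 ≈ 2.00

2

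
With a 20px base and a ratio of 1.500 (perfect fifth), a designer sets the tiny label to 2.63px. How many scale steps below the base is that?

1.500ⁿ = 20 / 2.63 = 7.6046
n = ln(7.6046) / ln(1.500) = 2.0287 / 0.4055 ≈ 5.00

5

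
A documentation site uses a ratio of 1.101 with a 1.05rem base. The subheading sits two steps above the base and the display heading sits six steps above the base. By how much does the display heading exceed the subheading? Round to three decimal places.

0.597rem

Step 2: 1.05 × 1.101² = 1.27281rem
Step 6: 1.05 × 1.101⁶ = 1.87031rem
Difference: 1.87031 − 1.27281 = 0.59750rem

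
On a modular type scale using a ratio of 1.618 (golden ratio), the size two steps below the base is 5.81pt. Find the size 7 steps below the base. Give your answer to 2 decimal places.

0.52pt

The gap is -7 − (-2) = -5 steps, so the factor is 1.618^-5.
5.81 ÷ 1.618⁵ = 5.81 ÷ 11.08901 ≈ 0.524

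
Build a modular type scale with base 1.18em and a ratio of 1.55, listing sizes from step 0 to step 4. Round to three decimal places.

1.180em, 1.829em, 2.835em, 4.394em, 6.811em

Step 0: 1.18em
Step 1: 1.18 × 1.55 = 1.829
Step 2: 1.18 × 1.55² = 2.835
Step 3: 1.18 × 1.55³ = 4.394
Step 4: 1.18 × 1.55⁴ = 6.811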